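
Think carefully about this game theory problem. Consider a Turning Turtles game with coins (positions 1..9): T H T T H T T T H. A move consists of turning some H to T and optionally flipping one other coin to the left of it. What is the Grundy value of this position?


Coins: T H T T H T T T H
Key fact: a single head at position k behaves exactly like a Nim heap of size k (turning it to T and optionally flipping a coin at j < k corresponds to moving the heap from k to j, or to 0), and heads combine as a disjunctive sum (two heads at the same place would cancel, matching j XOR j = 0). So the Nim-value is the XOR of the 1-indexed positions of the heads.
Face-up positions (1-indexed): [2, 5, 9]
XOR 0 with 2: 0 XOR 2 = 2
XOR 2 with 5: 2 XOR 5 = 7
XOR 7 with 9: 7 XOR 9 = 14
Nim-value = 14

14


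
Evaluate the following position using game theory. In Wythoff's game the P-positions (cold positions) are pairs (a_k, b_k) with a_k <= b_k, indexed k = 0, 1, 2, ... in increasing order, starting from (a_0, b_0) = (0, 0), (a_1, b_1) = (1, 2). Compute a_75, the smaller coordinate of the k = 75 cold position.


By Wythoff's theorem, a_k = floor(k * phi) and b_k = floor(k * phi^2) = a_k + k, where phi = (1 + sqrt(5))/2 is the golden ratio.
phi = (1 + sqrt(5))/2 = 1.618034
k = 75
k * phi = 75 * 1.618034 = 121.352549
a_75 = floor(k * phi) = 121

121


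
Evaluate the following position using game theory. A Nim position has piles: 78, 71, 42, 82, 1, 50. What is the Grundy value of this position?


We need the XOR (exclusive or) of all pile sizes.
After XOR-ing pile 1 (size 78): 0 XOR 78 = 78
After XOR-ing pile 2 (size 71): 78 XOR 71 = 9
After XOR-ing pile 3 (size 42): 9 XOR 42 = 35
After XOR-ing pile 4 (size 82): 35 XOR 82 = 113
After XOR-ing pile 5 (size 1): 113 XOR 1 = 112
After XOR-ing pile 6 (size 50): 112 XOR 50 = 66
The Nim-value of this position is 66.

66


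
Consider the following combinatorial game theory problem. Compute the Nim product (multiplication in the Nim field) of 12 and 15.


Nim multiplication is bilinear over XOR: (u XOR v) * w = (u*w) XOR (v*w).
So we split each operand into its bit components and XOR the pairwise Nim products.
12 = 4 + 8 (as XOR of powers of 2).
15 = 1 + 2 + 4 + 8 (as XOR of powers of 2).
Using the standard Nim-product table on single bits:
  2*2 = 3,   2*4 = 8,   2*8 = 12,
  4*4 = 6,   4*8 = 11,  8*8 = 13,
and  1*x = x (identity), k*l = l*k (commutative).
Pairwise Nim products:
  4 * 1 = 4
  4 * 2 = 8
  4 * 4 = 6
  4 * 8 = 11
  8 * 1 = 8
  8 * 2 = 12
  8 * 4 = 11
  8 * 8 = 13
XOR them: 4 XOR 8 XOR 6 XOR 11 XOR 8 XOR 12 XOR 11 XOR 13 = 3.
Result: 12 * 15 = 3 (in Nim).

3


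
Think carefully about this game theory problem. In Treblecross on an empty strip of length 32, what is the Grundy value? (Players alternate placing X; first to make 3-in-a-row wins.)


Treblecross: place X on empty cells; 3-in-a-row wins.
Playing within two cells of an existing X lets the opponent win at once, so sensible play treats the cells i-2..i+2 around each X as dead. The player left with no safe cell loses, so this is a normal-play take-away game on strips of safe cells.
Placing X at cell i (0-indexed) of a strip of k safe cells leaves independent strips of sizes max(0, i-2) and max(0, k-i-3). Hence G(k) = mex{ G(max(0,i-2)) XOR G(max(0,k-i-3)) : 0 <= i < k }, with G(0) = 0.
G(1): splits (0,0):0^0=0 -> mex({0}) = 1
G(2): splits (0,0):0^0=0 -> mex({0}) = 1
G(3): splits (0,0):0^0=0 -> mex({0}) = 1
G(4): splits (0,1):0^1=1 (0,0):0^0=0 -> mex({0, 1}) = 2
G(5): splits (0,2):0^1=1 (0,1):0^1=1 (0,0):0^0=0 -> mex({0, 1}) = 2
G(6) = mex({1}) = 0
G(7) = mex({0, 1, 2}) = 3
G(8) = mex({0, 1, 2}) = 3
G(9) = mex({0, 2}) = 1
G(10) = mex({0, 2, 3}) = 1
G(11) = mex({0, 3}) = 1
G(12) = mex({1, 3}) = 0
G(13) = mex({0, 1, 2, 3}) = 4
G(14) = mex({0, 1, 2}) = 3
G(15) = mex({0, 1, 2}) = 3
G(16) = mex({0, 1, 2, 4}) = 3
G(17) = mex({0, 1, 3, 4}) = 2
G(18) = mex({0, 1, 3, 4}) = 2
G(19) = mex({0, 1, 3, 5}) = 2
G(20) = mex({0, 1, 2, 3, 5}) = 4
G(21) = mex({0, 1, 2, 3, 5}) = 4
G(22) = mex({1, 2, 6}) = 0
G(23) = mex({0, 1, 2, 3, 4, 6}) = 5
G(24) = mex({0, 1, 2, 3, 4}) = 5
G(25) = mex({0, 1, 3, 4, 7}) = 2
G(26) = mex({0, 1, 3, 4, 5, 7}) = 2
G(27) = mex({0, 1, 3, 5}) = 2
G(28) = mex({0, 1, 2, 5}) = 3
G(29) = mex({0, 1, 2, 4, 5, 6}) = 3
G(30) = mex({1, 2, 4, 6}) = 0
G(31) = mex({0, 1, 2, 3, 4, 6}) = 5
G(32) = mex({1, 2, 3, 4, 7}) = 0
Therefore G(32) = 0.

0


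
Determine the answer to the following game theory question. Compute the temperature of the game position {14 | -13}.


The game is {14 | -13}, a switch {a | b} with numbers a > b.
Cooling {a | b} by t gives {a - t | b + t}, which stops being hot when a - t = b + t, i.e. at t = (a - b)/2. So the temperature of a switch is (a - b)/2.
Temperature = (Left option - Right option) / 2
= (14 - (-13)) / 2
= 27 / 2
= 27/2

27/2


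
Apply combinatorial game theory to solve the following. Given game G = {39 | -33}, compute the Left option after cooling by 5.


Original game: {39 | -33} (a switch {a | b} with a > b).
Cooling by t (for t below the temperature (a - b)/2 = 36) taxes each move by t: {a | b} cooled by t is {a - t | b + t}.
Cooling amount: t = 5
Cooled Left option: 39 - 5 = 34
Cooled Right option: -33 + 5 = -28
Cooled game: {34 | -28}
Left option = 34

34


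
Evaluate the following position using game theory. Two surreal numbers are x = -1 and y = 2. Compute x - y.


x = -1, y = 2
x - y = -1 - 2 = -3

-3


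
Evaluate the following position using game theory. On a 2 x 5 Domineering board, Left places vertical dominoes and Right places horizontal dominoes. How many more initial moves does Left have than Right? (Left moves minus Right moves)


Board is 2 x 5 (rows x cols).
Left (vertical) placements: (rows-1) * cols = 1 * 5 = 5
Right (horizontal) placements: rows * (cols-1) = 2 * 4 = 8
Advantage = Left - Right = 5 - 8 = -3

-3


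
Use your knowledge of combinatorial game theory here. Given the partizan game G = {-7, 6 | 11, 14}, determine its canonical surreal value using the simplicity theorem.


Left options: {-7, 6}, max = 6
Right options: {11, 14}, min = 11
All options are numbers and max(Left) < min(Right), so by the simplicity theorem the value is the simplest (earliest-born) number strictly between 6 and 11.
Integers 7 through 10 all lie strictly between 6 and 11.
Among integers, the simplest (lowest birthday = smallest |n|; 0 is born on day 0, +-n on day n) is 7.
No non-integer in the interval can be simpler: if x is a non-integer in the interval, then floor(x) or ceil(x) also lies in the interval (the interval contains an integer), and both are proper prefixes of x's sign expansion, i.e. born earlier. So the game value is 7.
Game value = 7

7


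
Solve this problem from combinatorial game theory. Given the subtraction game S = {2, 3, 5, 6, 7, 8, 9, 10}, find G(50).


The subtraction set is S = {2, 3, 5, 6, 7, 8, 9, 10}.
G(k) = mex{ G(k - s) : s in S, s <= k }. We compute iteratively: G(0) = 0.
G(1) = mex({}) = 0
G(2) = mex({0}) = 1
G(3) = mex({0}) = 1
G(4) = mex({0, 1}) = 2
G(5) = mex({0, 1}) = 2
G(6) = mex({0, 1, 2}) = 3
G(7) = mex({0, 1, 2}) = 3
G(8) = mex({0, 1, 2, 3}) = 4
G(9) = mex({0, 1, 2, 3}) = 4
G(10) = mex({0, 1, 2, 3, 4}) = 5
G(11) = mex({0, 1, 2, 3, 4}) = 5
G(12) = mex({1, 2, 3, 4, 5}) = 0
G(13) = mex({1, 2, 3, 4, 5}) = 0
G(14) = mex({0, 2, 3, 4, 5}) = 1
G(15) = mex({0, 2, 3, 4, 5}) = 1
G(16) = mex({0, 1, 3, 4, 5}) = 2
G(17) = mex({0, 1, 3, 4, 5}) = 2
G(18) = mex({0, 1, 2, 4, 5}) = 3
G(19) = mex({0, 1, 2, 4, 5}) = 3
G(20) = mex({0, 1, 2, 3, 5}) = 4
G(21) = mex({0, 1, 2, 3, 5}) = 4
Observe that G(12)..G(21) = 0, 0, 1, 1, 2, 2, 3, 3, 4, 4 repeats G(0)..G(9) = 0, 0, 1, 1, 2, 2, 3, 3, 4, 4.
For k >= max(S) = 10, G(k) is determined by the previous 10 values G(k-10)..G(k-1); a window of 10 consecutive values has recurred shifted by 12, so by induction G(k + 12) = G(k) for all k >= 0: the sequence is periodic from the start with period 12.
One period: G(0..11) = 0, 0, 1, 1, 2, 2, 3, 3, 4, 4, 5, 5.
50 mod 12 = 2, so G(50) = G(2) = 1.

1


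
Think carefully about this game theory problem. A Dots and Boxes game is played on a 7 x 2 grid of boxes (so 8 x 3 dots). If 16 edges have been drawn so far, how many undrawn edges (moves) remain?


Grid: 7 x 2 boxes, i.e. 8 rows and 3 columns of dots.
Horizontal edges: (rows + 1) * cols = 8 * 2 = 16
Vertical edges: rows * (cols + 1) = 7 * 3 = 21
Total edges: 16 + 21 = 37
Edges drawn: 16
Remaining: 37 - 16 = 21

21


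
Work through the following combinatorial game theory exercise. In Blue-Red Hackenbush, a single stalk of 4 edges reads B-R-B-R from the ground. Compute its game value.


Edges (from ground): B-R-B-R
By Berlekamp's sign-expansion rule, a Blue-Red Hackenbush stalk has the value of the surreal number whose sign sequence is the edge sequence with B -> + and R -> -.
Sign sequence: +-+-
Trace the sign expansion in the surreal number tree, starting from 0:
Edge 1: B (sign +) -> bounds (0, +inf), value = 1
Edge 2: R (sign -) -> bounds (0, 1), value = 1/2
Edge 3: B (sign +) -> bounds (1/2, 1), value = 3/4
Edge 4: R (sign -) -> bounds (1/2, 3/4), value = 5/8
Game value = 5/8

5/8


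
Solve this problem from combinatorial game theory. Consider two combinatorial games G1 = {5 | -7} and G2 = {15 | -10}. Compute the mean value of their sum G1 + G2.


G1 = {5 | -7}, G2 = {15 | -10}
Each is a switch {a | b} with numbers a > b; its mean value is (a + b)/2, and mean value is additive over game sums: m(G1 + G2) = m(G1) + m(G2).
Mean of G1 = (5 + (-7))/2 = -2/2 = -1
Mean of G2 = (15 + (-10))/2 = 5/2 = 5/2
Mean of G1 + G2 = -1 + 5/2 = 3/2

3/2


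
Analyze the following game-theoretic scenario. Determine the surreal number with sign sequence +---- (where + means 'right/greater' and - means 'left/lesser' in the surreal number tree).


Sign expansion: +----
Rule: track bounds (lo, hi), initially (-inf, +inf). On '+', the current value becomes lo and we move to the simplest number in (value, hi): value + 1 if hi = +inf, otherwise the midpoint (value + hi)/2. On '-', the current value becomes hi and we move to value - 1 if lo = -inf, otherwise the midpoint (lo + value)/2.
Start at 0.
Step 1: sign = +, move right. Bounds: (0, +inf). Value = 1
Step 2: sign = -, move left. Bounds: (0, 1). Value = 1/2
Step 3: sign = -, move left. Bounds: (0, 1/2). Value = 1/4
Step 4: sign = -, move left. Bounds: (0, 1/4). Value = 1/8
Step 5: sign = -, move left. Bounds: (0, 1/8). Value = 1/16
The surreal number with sign expansion +---- is 1/16.

1/16


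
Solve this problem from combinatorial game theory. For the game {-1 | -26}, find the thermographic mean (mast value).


Game = {-1 | -26}, a switch {a | b} with numbers a > b.
Its thermograph has left wall a - t and right wall b + t, which meet at t = (a - b)/2, where both equal (a + b)/2. So the mast (mean value) is at (a + b)/2.
Mean = (-1 + (-26))/2 = -27/2 = -27/2

-27/2


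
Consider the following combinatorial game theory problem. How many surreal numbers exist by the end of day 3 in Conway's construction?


Day 0: {|} = 0 is born. Count = 1.
Day n: the number of surreal numbers born by day n is 2^(n+1) - 1.
By day 0: 2^1 - 1 = 1
By day 1: 2^2 - 1 = 3
By day 2: 2^3 - 1 = 7
By day 3: 2^4 - 1 = 15
By day 3: 15 surreal numbers.

15


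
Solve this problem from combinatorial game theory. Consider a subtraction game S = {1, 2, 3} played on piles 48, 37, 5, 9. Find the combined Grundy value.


Subtraction set: {1, 2, 3}
For this subtraction set, G(n) = n mod 4 (period = max + 1 = 4).
Pile 1 (size 48): G(48) = 48 mod 4 = 0
Pile 2 (size 37): G(37) = 37 mod 4 = 1
Pile 3 (size 5): G(5) = 5 mod 4 = 1
Pile 4 (size 9): G(9) = 9 mod 4 = 1
Total Grundy value = XOR of all: 0 XOR 1 XOR 1 XOR 1 = 1

1


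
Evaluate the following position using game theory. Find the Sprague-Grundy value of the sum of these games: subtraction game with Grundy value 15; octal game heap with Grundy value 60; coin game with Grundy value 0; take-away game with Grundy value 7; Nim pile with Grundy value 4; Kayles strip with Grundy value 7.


By the Sprague-Grundy theorem, the Grundy value of a sum of games is the XOR of individual Grundy values.
subtraction game: Grundy value = 15. Running XOR: 0 XOR 15 = 15
octal game heap: Grundy value = 60. Running XOR: 15 XOR 60 = 51
coin game: Grundy value = 0. Running XOR: 51 XOR 0 = 51
take-away game: Grundy value = 7. Running XOR: 51 XOR 7 = 52
Nim pile: Grundy value = 4. Running XOR: 52 XOR 4 = 48
Kayles strip: Grundy value = 7. Running XOR: 48 XOR 7 = 55
The combined Grundy value is 55.

55


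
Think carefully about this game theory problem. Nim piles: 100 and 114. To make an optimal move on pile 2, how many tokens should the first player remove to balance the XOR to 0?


Piles: 100 and 114
Current XOR: 100 XOR 114 = 22 (non-zero, so this is an N-position).
To make the XOR zero, we need to find a move that balances the piles.
For pile 2 (size 114): target = 114 XOR 22 = 100
We reduce pile 2 from 114 to 100.
Tokens removed: 114 - 100 = 14
Verification: 100 XOR 100 = 0

14


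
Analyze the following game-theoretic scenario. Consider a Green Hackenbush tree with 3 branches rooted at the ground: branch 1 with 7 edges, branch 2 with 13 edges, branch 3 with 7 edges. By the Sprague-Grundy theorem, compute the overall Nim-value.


The tree has 3 branches from the ground vertex.
In Green Hackenbush, the Nim-value of a simple path of length k is k.
Branch 1: length 7, Nim-value = 7
Branch 2: length 13, Nim-value = 13
Branch 3: length 7, Nim-value = 7
Total Nim-value = XOR of all branch values:
0 XOR 7 = 7
7 XOR 13 = 10
10 XOR 7 = 13
Nim-value of the tree = 13

13


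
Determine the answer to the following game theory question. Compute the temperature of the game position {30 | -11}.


The game is {30 | -11}, a switch {a | b} with numbers a > b.
Cooling {a | b} by t gives {a - t | b + t}, which stops being hot when a - t = b + t, i.e. at t = (a - b)/2. So the temperature of a switch is (a - b)/2.
Temperature = (Left option - Right option) / 2
= (30 - (-11)) / 2
= 41 / 2
= 41/2

41/2


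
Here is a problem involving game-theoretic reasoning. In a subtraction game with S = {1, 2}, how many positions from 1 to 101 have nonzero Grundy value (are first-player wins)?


Subtraction set S = {1, 2}, so G(n) = n mod 3.
G(n) = 0 when n is a multiple of 3.
Multiples of 3 in [1, 101]: 33
N-positions (nonzero Grundy) = 101 - 33 = 68

68


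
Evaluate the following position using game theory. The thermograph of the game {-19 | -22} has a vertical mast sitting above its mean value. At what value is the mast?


Game = {-19 | -22}, a switch {a | b} with numbers a > b.
Its thermograph has left wall a - t and right wall b + t, which meet at t = (a - b)/2, where both equal (a + b)/2. So the mast (mean value) is at (a + b)/2.
Mean = (-19 + (-22))/2 = -41/2 = -41/2

-41/2


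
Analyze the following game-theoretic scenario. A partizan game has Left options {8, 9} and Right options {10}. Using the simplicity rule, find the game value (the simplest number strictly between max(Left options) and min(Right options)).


Left options: {8, 9}, max = 9
Right options: {10}, min = 10
All options are numbers and max(Left) < min(Right), so by the simplicity theorem the value is the simplest (earliest-born) number strictly between 9 and 10.
No integer lies strictly between 9 and 10, so the value is the dyadic rational m/2^k in the interval with the smallest k (then m odd); search k = 1, 2, ...:
Denominator 2: 19/2 lies strictly between 9 and 10 -- found.
The simplest number in the interval is 19/2.
Game value = 19/2

19/2


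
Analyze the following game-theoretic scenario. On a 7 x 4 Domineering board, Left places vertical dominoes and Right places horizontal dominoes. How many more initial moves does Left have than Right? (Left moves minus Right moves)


Board is 7 x 4 (rows x cols).
Left (vertical) placements: (rows-1) * cols = 6 * 4 = 24
Right (horizontal) placements: rows * (cols-1) = 7 * 3 = 21
Advantage = Left - Right = 24 - 21 = 3

3


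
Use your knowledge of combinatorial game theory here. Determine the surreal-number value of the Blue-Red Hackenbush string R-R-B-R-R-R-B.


Edges (from ground): R-R-B-R-R-R-B
By Berlekamp's sign-expansion rule, a Blue-Red Hackenbush stalk has the value of the surreal number whose sign sequence is the edge sequence with B -> + and R -> -.
Sign sequence: --+---+
Trace the sign expansion in the surreal number tree, starting from 0:
Edge 1: R (sign -) -> bounds (-inf, 0), value = -1
Edge 2: R (sign -) -> bounds (-inf, -1), value = -2
Edge 3: B (sign +) -> bounds (-2, -1), value = -3/2
Edge 4: R (sign -) -> bounds (-2, -3/2), value = -7/4
Edge 5: R (sign -) -> bounds (-2, -7/4), value = -15/8
Edge 6: R (sign -) -> bounds (-2, -15/8), value = -31/16
Edge 7: B (sign +) -> bounds (-31/16, -15/8), value = -61/32
Game value = -61/32

-61/32


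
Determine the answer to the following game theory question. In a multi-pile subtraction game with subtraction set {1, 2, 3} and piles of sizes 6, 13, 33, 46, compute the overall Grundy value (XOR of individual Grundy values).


Subtraction set: {1, 2, 3}
For this subtraction set, G(n) = n mod 4 (period = max + 1 = 4).
Pile 1 (size 6): G(6) = 6 mod 4 = 2
Pile 2 (size 13): G(13) = 13 mod 4 = 1
Pile 3 (size 33): G(33) = 33 mod 4 = 1
Pile 4 (size 46): G(46) = 46 mod 4 = 2
Total Grundy value = XOR of all: 2 XOR 1 XOR 1 XOR 2 = 0

0


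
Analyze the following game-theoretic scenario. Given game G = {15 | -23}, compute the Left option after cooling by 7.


Original game: {15 | -23} (a switch {a | b} with a > b).
Cooling by t (for t below the temperature (a - b)/2 = 19) taxes each move by t: {a | b} cooled by t is {a - t | b + t}.
Cooling amount: t = 7
Cooled Left option: 15 - 7 = 8
Cooled Right option: -23 + 7 = -16
Cooled game: {8 | -16}
Left option = 8

8


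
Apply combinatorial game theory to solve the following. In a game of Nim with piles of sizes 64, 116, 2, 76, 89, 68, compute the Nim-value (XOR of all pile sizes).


We need the XOR (exclusive or) of all pile sizes.
After XOR-ing pile 1 (size 64): 0 XOR 64 = 64
After XOR-ing pile 2 (size 116): 64 XOR 116 = 52
After XOR-ing pile 3 (size 2): 52 XOR 2 = 54
After XOR-ing pile 4 (size 76): 54 XOR 76 = 122
After XOR-ing pile 5 (size 89): 122 XOR 89 = 35
After XOR-ing pile 6 (size 68): 35 XOR 68 = 103
The Nim-value of this position is 103.

103


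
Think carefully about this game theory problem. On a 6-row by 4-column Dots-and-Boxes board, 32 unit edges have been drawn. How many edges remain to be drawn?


Grid: 6 x 4 boxes, i.e. 7 rows and 5 columns of dots.
Horizontal edges: (rows + 1) * cols = 7 * 4 = 28
Vertical edges: rows * (cols + 1) = 6 * 5 = 30
Total edges: 28 + 30 = 58
Edges drawn: 32
Remaining: 58 - 32 = 26

26


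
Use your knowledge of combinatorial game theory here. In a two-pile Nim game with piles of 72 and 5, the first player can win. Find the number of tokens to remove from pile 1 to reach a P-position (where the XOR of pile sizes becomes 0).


Piles: 72 and 5
Current XOR: 72 XOR 5 = 77 (non-zero, so this is an N-position).
To make the XOR zero, we need to find a move that balances the piles.
For pile 1 (size 72): target = 72 XOR 77 = 5
We reduce pile 1 from 72 to 5.
Tokens removed: 72 - 5 = 67
Verification: 5 XOR 5 = 0

67


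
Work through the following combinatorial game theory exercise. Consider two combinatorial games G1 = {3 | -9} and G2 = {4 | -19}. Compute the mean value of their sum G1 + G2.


G1 = {3 | -9}, G2 = {4 | -19}
Each is a switch {a | b} with numbers a > b; its mean value is (a + b)/2, and mean value is additive over game sums: m(G1 + G2) = m(G1) + m(G2).
Mean of G1 = (3 + (-9))/2 = -6/2 = -3
Mean of G2 = (4 + (-19))/2 = -15/2 = -15/2
Mean of G1 + G2 = -3 + -15/2 = -21/2

-21/2


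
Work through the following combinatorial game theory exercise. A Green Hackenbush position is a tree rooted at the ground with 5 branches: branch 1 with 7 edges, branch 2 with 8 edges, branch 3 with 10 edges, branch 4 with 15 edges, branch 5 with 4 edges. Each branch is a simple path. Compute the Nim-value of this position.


The tree has 5 branches from the ground vertex.
In Green Hackenbush, the Nim-value of a simple path of length k is k.
Branch 1: length 7, Nim-value = 7
Branch 2: length 8, Nim-value = 8
Branch 3: length 10, Nim-value = 10
Branch 4: length 15, Nim-value = 15
Branch 5: length 4, Nim-value = 4
Total Nim-value = XOR of all branch values:
0 XOR 7 = 7
7 XOR 8 = 15
15 XOR 10 = 5
5 XOR 15 = 10
10 XOR 4 = 14
Nim-value of the tree = 14

14


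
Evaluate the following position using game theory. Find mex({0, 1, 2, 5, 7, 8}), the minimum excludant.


Set = {0, 1, 2, 5, 7, 8}
0 is in the set.
1 is in the set.
2 is in the set.
3 is NOT in the set. This is the mex.
mex = 3

3


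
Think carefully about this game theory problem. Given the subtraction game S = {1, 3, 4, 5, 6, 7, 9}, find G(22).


The subtraction set is S = {1, 3, 4, 5, 6, 7, 9}.
G(k) = mex{ G(k - s) : s in S, s <= k }. We compute iteratively: G(0) = 0.
G(1) = mex({0}) = 1
G(2) = mex({1}) = 0
G(3) = mex({0}) = 1
G(4) = mex({0, 1}) = 2
G(5) = mex({0, 1, 2}) = 3
G(6) = mex({0, 1, 3}) = 2
G(7) = mex({0, 1, 2}) = 3
G(8) = mex({0, 1, 2, 3}) = 4
G(9) = mex({0, 1, 2, 3, 4}) = 5
G(10) = mex({1, 2, 3, 5}) = 0
G(11) = mex({0, 2, 3, 4}) = 1
G(12) = mex({1, 2, 3, 4, 5}) = 0
G(13) = mex({0, 2, 3, 4, 5}) = 1
G(14) = mex({0, 1, 3, 4, 5}) = 2
G(15) = mex({0, 1, 2, 4, 5}) = 3
G(16) = mex({0, 1, 3, 5}) = 2
G(17) = mex({0, 1, 2, 4}) = 3
G(18) = mex({0, 1, 2, 3, 5}) = 4
Observe that G(10)..G(18) = 0, 1, 0, 1, 2, 3, 2, 3, 4 repeats G(0)..G(8) = 0, 1, 0, 1, 2, 3, 2, 3, 4.
For k >= max(S) = 9, G(k) is determined by the previous 9 values G(k-9)..G(k-1); a window of 9 consecutive values has recurred shifted by 10, so by induction G(k + 10) = G(k) for all k >= 0: the sequence is periodic from the start with period 10.
One period: G(0..9) = 0, 1, 0, 1, 2, 3, 2, 3, 4, 5.
22 mod 10 = 2, so G(22) = G(2) = 0.

0


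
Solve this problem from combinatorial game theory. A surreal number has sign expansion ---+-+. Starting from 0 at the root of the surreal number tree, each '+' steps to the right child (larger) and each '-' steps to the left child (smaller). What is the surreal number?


Sign expansion: ---+-+
Rule: track bounds (lo, hi), initially (-inf, +inf). On '+', the current value becomes lo and we move to the simplest number in (value, hi): value + 1 if hi = +inf, otherwise the midpoint (value + hi)/2. On '-', the current value becomes hi and we move to value - 1 if lo = -inf, otherwise the midpoint (lo + value)/2.
Start at 0.
Step 1: sign = -, move left. Bounds: (-inf, 0). Value = -1
Step 2: sign = -, move left. Bounds: (-inf, -1). Value = -2
Step 3: sign = -, move left. Bounds: (-inf, -2). Value = -3
Step 4: sign = +, move right. Bounds: (-3, -2). Value = -5/2
Step 5: sign = -, move left. Bounds: (-3, -5/2). Value = -11/4
Step 6: sign = +, move right. Bounds: (-11/4, -5/2). Value = -21/8
The surreal number with sign expansion ---+-+ is -21/8.

-21/8


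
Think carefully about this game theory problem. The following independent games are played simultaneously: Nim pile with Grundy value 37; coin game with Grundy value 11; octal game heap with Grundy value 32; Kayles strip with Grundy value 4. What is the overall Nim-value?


By the Sprague-Grundy theorem, the Grundy value of a sum of games is the XOR of individual Grundy values.
Nim pile: Grundy value = 37. Running XOR: 0 XOR 37 = 37
coin game: Grundy value = 11. Running XOR: 37 XOR 11 = 46
octal game heap: Grundy value = 32. Running XOR: 46 XOR 32 = 14
Kayles strip: Grundy value = 4. Running XOR: 14 XOR 4 = 10
The combined Grundy value is 10.

10


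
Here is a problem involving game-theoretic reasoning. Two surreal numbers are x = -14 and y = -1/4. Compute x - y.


x = -14, y = -1/4
Converting to common denominator: 4
x = -56/4, y = -1/4
x - y = -14 - -1/4 = -55/4

-55/4


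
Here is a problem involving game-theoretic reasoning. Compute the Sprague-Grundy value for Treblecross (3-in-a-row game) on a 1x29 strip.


Treblecross: place X on empty cells; 3-in-a-row wins.
Playing within two cells of an existing X lets the opponent win at once, so sensible play treats the cells i-2..i+2 around each X as dead. The player left with no safe cell loses, so this is a normal-play take-away game on strips of safe cells.
Placing X at cell i (0-indexed) of a strip of k safe cells leaves independent strips of sizes max(0, i-2) and max(0, k-i-3). Hence G(k) = mex{ G(max(0,i-2)) XOR G(max(0,k-i-3)) : 0 <= i < k }, with G(0) = 0.
G(1): splits (0,0):0^0=0 -> mex({0}) = 1
G(2): splits (0,0):0^0=0 -> mex({0}) = 1
G(3): splits (0,0):0^0=0 -> mex({0}) = 1
G(4): splits (0,1):0^1=1 (0,0):0^0=0 -> mex({0, 1}) = 2
G(5): splits (0,2):0^1=1 (0,1):0^1=1 (0,0):0^0=0 -> mex({0, 1}) = 2
G(6) = mex({1}) = 0
G(7) = mex({0, 1, 2}) = 3
G(8) = mex({0, 1, 2}) = 3
G(9) = mex({0, 2}) = 1
G(10) = mex({0, 2, 3}) = 1
G(11) = mex({0, 3}) = 1
G(12) = mex({1, 3}) = 0
G(13) = mex({0, 1, 2, 3}) = 4
G(14) = mex({0, 1, 2}) = 3
G(15) = mex({0, 1, 2}) = 3
G(16) = mex({0, 1, 2, 4}) = 3
G(17) = mex({0, 1, 3, 4}) = 2
G(18) = mex({0, 1, 3, 4}) = 2
G(19) = mex({0, 1, 3, 5}) = 2
G(20) = mex({0, 1, 2, 3, 5}) = 4
G(21) = mex({0, 1, 2, 3, 5}) = 4
G(22) = mex({1, 2, 6}) = 0
G(23) = mex({0, 1, 2, 3, 4, 6}) = 5
G(24) = mex({0, 1, 2, 3, 4}) = 5
G(25) = mex({0, 1, 3, 4, 7}) = 2
G(26) = mex({0, 1, 3, 4, 5, 7}) = 2
G(27) = mex({0, 1, 3, 5}) = 2
G(28) = mex({0, 1, 2, 5}) = 3
G(29) = mex({0, 1, 2, 4, 5, 6}) = 3
Therefore G(29) = 3.

3


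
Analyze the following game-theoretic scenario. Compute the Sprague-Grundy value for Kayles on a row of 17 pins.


Kayles: a move removes 1 or 2 adjacent pins from a contiguous row.
Removing pins from a row of k leaves two independent rows (a, b) with a + b = k - 1 (one pin) or a + b = k - 2 (two pins); an end removal gives a = 0.
By Sprague-Grundy, G(k) = mex{ G(a) XOR G(b) } over all these splits. G(0) = 0.
G(1): splits (0,0):0^0=0 -> mex({0}) = 1
G(2): splits (0,1):0^1=1 (0,0):0^0=0 -> mex({0, 1}) = 2
G(3): splits (0,2):0^2=2 (1,1):1^1=0 (0,1):0^1=1 -> mex({0, 1, 2}) = 3
G(4): splits (0,3):0^3=3 (1,2):1^2=3 (0,2):0^2=2 (1,1):1^1=0 -> mex({0, 2, 3}) = 1
G(5): splits (0,4):0^1=1 (1,3):1^3=2 (2,2):2^2=0 (0,3):0^3=3 (1,2):1^2=3 -> mex({0, 1, 2, 3}) = 4
G(6) = mex({0, 1, 2, 4}) = 3
G(7) = mex({0, 1, 3, 4, 5}) = 2
G(8) = mex({0, 2, 3, 5, 6}) = 1
G(9) = mex({0, 1, 2, 3, 6, 7}) = 4
G(10) = mex({0, 1, 3, 4, 5, 7}) = 2
G(11) = mex({0, 1, 2, 3, 4, 5}) = 6
G(12) = mex({0, 1, 2, 3, 5, 6, 7}) = 4
G(13) = mex({0, 2, 3, 4, 6, 7}) = 1
G(14) = mex({0, 1, 4, 5, 6, 7}) = 2
G(15) = mex({0, 1, 2, 3, 4, 5, 6}) = 7
G(16) = mex({0, 2, 3, 5, 6, 7}) = 1
G(17) = mex({0, 1, 2, 3, 5, 6, 7}) = 4
Therefore G(17) = 4.

4


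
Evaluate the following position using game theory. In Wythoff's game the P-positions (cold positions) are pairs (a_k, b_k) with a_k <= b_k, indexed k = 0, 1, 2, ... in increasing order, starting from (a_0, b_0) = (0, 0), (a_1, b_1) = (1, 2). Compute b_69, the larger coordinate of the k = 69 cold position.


By Wythoff's theorem, a_k = floor(k * phi) and b_k = floor(k * phi^2) = a_k + k, where phi = (1 + sqrt(5))/2 is the golden ratio.
phi = (1 + sqrt(5))/2 = 1.618034
phi^2 = phi + 1 = 2.618034
k = 69
k * phi^2 = 69 * 2.618034 = 180.644345
b_69 = floor(k * phi^2) = 180 (check: a_69 + k = 111 + 69 = 180)

180


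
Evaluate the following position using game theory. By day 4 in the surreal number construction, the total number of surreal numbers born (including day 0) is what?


Day 0: {|} = 0 is born. Count = 1.
Day n: the number of surreal numbers born by day n is 2^(n+1) - 1.
By day 0: 2^1 - 1 = 1
By day 1: 2^2 - 1 = 3
By day 2: 2^3 - 1 = 7
By day 3: 2^4 - 1 = 15
By day 4: 2^5 - 1 = 31
By day 4: 31 surreal numbers.

31


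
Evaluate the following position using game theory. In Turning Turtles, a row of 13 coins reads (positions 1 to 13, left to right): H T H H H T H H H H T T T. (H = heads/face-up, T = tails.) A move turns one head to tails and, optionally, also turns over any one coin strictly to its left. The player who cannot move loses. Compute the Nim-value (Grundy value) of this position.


Coins: H T H H H T H H H H T T T
Key fact: a single head at position k behaves exactly like a Nim heap of size k (turning it to T and optionally flipping a coin at j < k corresponds to moving the heap from k to j, or to 0), and heads combine as a disjunctive sum (two heads at the same place would cancel, matching j XOR j = 0). So the Nim-value is the XOR of the 1-indexed positions of the heads.
Face-up positions (1-indexed): [1, 3, 4, 5, 7, 8, 9, 10]
XOR 0 with 1: 0 XOR 1 = 1
XOR 1 with 3: 1 XOR 3 = 2
XOR 2 with 4: 2 XOR 4 = 6
XOR 6 with 5: 6 XOR 5 = 3
XOR 3 with 7: 3 XOR 7 = 4
XOR 4 with 8: 4 XOR 8 = 12
XOR 12 with 9: 12 XOR 9 = 5
XOR 5 with 10: 5 XOR 10 = 15
Nim-value = 15

15


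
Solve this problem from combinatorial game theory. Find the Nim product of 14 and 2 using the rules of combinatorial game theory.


Nim multiplication is bilinear over XOR: (u XOR v) * w = (u*w) XOR (v*w).
So we split each operand into its bit components and XOR the pairwise Nim products.
14 = 2 + 4 + 8 (as XOR of powers of 2).
2 = 2 (as XOR of powers of 2).
Using the standard Nim-product table on single bits:
  2*2 = 3,   2*4 = 8,   2*8 = 12,
  4*4 = 6,   4*8 = 11,  8*8 = 13,
and  1*x = x (identity), k*l = l*k (commutative).
Pairwise Nim products:
  2 * 2 = 3
  4 * 2 = 8
  8 * 2 = 12
XOR them: 3 XOR 8 XOR 12 = 7.
Result: 14 * 2 = 7 (in Nim).

7


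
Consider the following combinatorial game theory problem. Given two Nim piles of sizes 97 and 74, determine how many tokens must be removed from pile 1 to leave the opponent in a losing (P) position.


Piles: 97 and 74
Current XOR: 97 XOR 74 = 43 (non-zero, so this is an N-position).
To make the XOR zero, we need to find a move that balances the piles.
For pile 1 (size 97): target = 97 XOR 43 = 74
We reduce pile 1 from 97 to 74.
Tokens removed: 97 - 74 = 23
Verification: 74 XOR 74 = 0

23


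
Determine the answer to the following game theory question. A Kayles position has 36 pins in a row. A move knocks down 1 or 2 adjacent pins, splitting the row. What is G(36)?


Kayles: a move removes 1 or 2 adjacent pins from a contiguous row.
Removing pins from a row of k leaves two independent rows (a, b) with a + b = k - 1 (one pin) or a + b = k - 2 (two pins); an end removal gives a = 0.
By Sprague-Grundy, G(k) = mex{ G(a) XOR G(b) } over all these splits. G(0) = 0.
G(1): splits (0,0):0^0=0 -> mex({0}) = 1
G(2): splits (0,1):0^1=1 (0,0):0^0=0 -> mex({0, 1}) = 2
G(3): splits (0,2):0^2=2 (1,1):1^1=0 (0,1):0^1=1 -> mex({0, 1, 2}) = 3
G(4): splits (0,3):0^3=3 (1,2):1^2=3 (0,2):0^2=2 (1,1):1^1=0 -> mex({0, 2, 3}) = 1
G(5): splits (0,4):0^1=1 (1,3):1^3=2 (2,2):2^2=0 (0,3):0^3=3 (1,2):1^2=3 -> mex({0, 1, 2, 3}) = 4
G(6) = mex({0, 1, 2, 4}) = 3
G(7) = mex({0, 1, 3, 4, 5}) = 2
G(8) = mex({0, 2, 3, 5, 6}) = 1
G(9) = mex({0, 1, 2, 3, 6, 7}) = 4
G(10) = mex({0, 1, 3, 4, 5, 7}) = 2
G(11) = mex({0, 1, 2, 3, 4, 5}) = 6
G(12) = mex({0, 1, 2, 3, 5, 6, 7}) = 4
G(13) = mex({0, 2, 3, 4, 6, 7}) = 1
G(14) = mex({0, 1, 4, 5, 6, 7}) = 2
G(15) = mex({0, 1, 2, 3, 4, 5, 6}) = 7
G(16) = mex({0, 2, 3, 5, 6, 7}) = 1
G(17) = mex({0, 1, 2, 3, 5, 6, 7}) = 4
G(18) = mex({0, 1, 2, 4, 5, 6}) = 3
G(19) = mex({0, 1, 3, 4, 5, 7}) = 2
G(20) = mex({0, 2, 3, 4, 5, 6, 7}) = 1
G(21) = mex({0, 1, 2, 3, 5, 6, 7}) = 4
G(22) = mex({0, 1, 2, 3, 4, 5, 7}) = 6
G(23) = mex({0, 1, 2, 3, 4, 5, 6}) = 7
G(24) = mex({0, 1, 2, 3, 5, 6, 7}) = 4
G(25) = mex({0, 2, 3, 4, 6, 7}) = 1
G(26) = mex({0, 1, 3, 4, 5, 6, 7}) = 2
G(27) = mex({0, 1, 2, 3, 4, 5, 6, 7}) = 8
G(28) = mex({0, 1, 2, 3, 4, 6, 7, 8}) = 5
G(29) = mex({0, 1, 2, 3, 5, 6, 7, 8, 9}) = 4
G(30) = mex({0, 1, 2, 3, 4, 5, 6, 9, 10}) = 7
G(31) = mex({0, 1, 3, 4, 5, 7, 10, 11}) = 2
G(32) = mex({0, 2, 3, 4, 5, 6, 7, 9, 11}) = 1
G(33) = mex({0, 1, 2, 3, 4, 5, 6, 7, 9, 12}) = 8
G(34) = mex({0, 1, 2, 3, 4, 5, 7, 8, 11, 12}) = 6
G(35) = mex({0, 1, 2, 3, 4, 5, 6, 8, 9, 10, 11}) = 7
G(36) = mex({0, 1, 2, 3, 5, 6, 7, 9, 10}) = 4
Therefore G(36) = 4.

4


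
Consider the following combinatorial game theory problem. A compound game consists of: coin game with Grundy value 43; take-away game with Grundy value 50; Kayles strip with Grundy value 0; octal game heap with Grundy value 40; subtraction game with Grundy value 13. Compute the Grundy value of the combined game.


By the Sprague-Grundy theorem, the Grundy value of a sum of games is the XOR of individual Grundy values.
coin game: Grundy value = 43. Running XOR: 0 XOR 43 = 43
take-away game: Grundy value = 50. Running XOR: 43 XOR 50 = 25
Kayles strip: Grundy value = 0. Running XOR: 25 XOR 0 = 25
octal game heap: Grundy value = 40. Running XOR: 25 XOR 40 = 49
subtraction game: Grundy value = 13. Running XOR: 49 XOR 13 = 60
The combined Grundy value is 60.

60


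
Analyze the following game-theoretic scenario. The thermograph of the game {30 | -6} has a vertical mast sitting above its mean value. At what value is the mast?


Game = {30 | -6}, a switch {a | b} with numbers a > b.
Its thermograph has left wall a - t and right wall b + t, which meet at t = (a - b)/2, where both equal (a + b)/2. So the mast (mean value) is at (a + b)/2.
Mean = (30 + (-6))/2 = 24/2 = 12

12


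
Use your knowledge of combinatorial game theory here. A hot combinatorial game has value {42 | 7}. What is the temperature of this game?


The game is {42 | 7}, a switch {a | b} with numbers a > b.
Cooling {a | b} by t gives {a - t | b + t}, which stops being hot when a - t = b + t, i.e. at t = (a - b)/2. So the temperature of a switch is (a - b)/2.
Temperature = (Left option - Right option) / 2
= (42 - (7)) / 2
= 35 / 2
= 35/2

35/2


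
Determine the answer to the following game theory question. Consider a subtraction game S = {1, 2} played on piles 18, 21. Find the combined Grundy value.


Subtraction set: {1, 2}
For this subtraction set, G(n) = n mod 3 (period = max + 1 = 3).
Pile 1 (size 18): G(18) = 18 mod 3 = 0
Pile 2 (size 21): G(21) = 21 mod 3 = 0
Total Grundy value = XOR of all: 0 XOR 0 = 0

0


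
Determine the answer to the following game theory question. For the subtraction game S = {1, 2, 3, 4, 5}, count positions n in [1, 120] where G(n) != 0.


Subtraction set S = {1, 2, 3, 4, 5}, so G(n) = n mod 6.
G(n) = 0 when n is a multiple of 6.
Multiples of 6 in [1, 120]: 20
N-positions (nonzero Grundy) = 120 - 20 = 100

100


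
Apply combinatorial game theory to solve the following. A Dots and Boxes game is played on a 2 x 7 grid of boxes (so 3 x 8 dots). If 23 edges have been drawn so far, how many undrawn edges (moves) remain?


Grid: 2 x 7 boxes, i.e. 3 rows and 8 columns of dots.
Horizontal edges: (rows + 1) * cols = 3 * 7 = 21
Vertical edges: rows * (cols + 1) = 2 * 8 = 16
Total edges: 21 + 16 = 37
Edges drawn: 23
Remaining: 37 - 23 = 14

14


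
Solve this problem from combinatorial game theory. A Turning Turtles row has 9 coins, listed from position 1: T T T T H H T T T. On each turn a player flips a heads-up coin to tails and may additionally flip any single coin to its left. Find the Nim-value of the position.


Coins: T T T T H H T T T
Key fact: a single head at position k behaves exactly like a Nim heap of size k (turning it to T and optionally flipping a coin at j < k corresponds to moving the heap from k to j, or to 0), and heads combine as a disjunctive sum (two heads at the same place would cancel, matching j XOR j = 0). So the Nim-value is the XOR of the 1-indexed positions of the heads.
Face-up positions (1-indexed): [5, 6]
XOR 0 with 5: 0 XOR 5 = 5
XOR 5 with 6: 5 XOR 6 = 3
Nim-value = 3

3


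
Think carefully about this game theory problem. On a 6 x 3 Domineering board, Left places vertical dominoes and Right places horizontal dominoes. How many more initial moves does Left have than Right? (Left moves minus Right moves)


Board is 6 x 3 (rows x cols).
Left (vertical) placements: (rows-1) * cols = 5 * 3 = 15
Right (horizontal) placements: rows * (cols-1) = 6 * 2 = 12
Advantage = Left - Right = 15 - 12 = 3

3


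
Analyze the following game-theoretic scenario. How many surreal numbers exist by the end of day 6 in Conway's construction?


Day 0: {|} = 0 is born. Count = 1.
Day n: the number of surreal numbers born by day n is 2^(n+1) - 1.
By day 0: 2^1 - 1 = 1
By day 1: 2^2 - 1 = 3
By day 2: 2^3 - 1 = 7
By day 3: 2^4 - 1 = 15
By day 4: 2^5 - 1 = 31
By day 5: 2^6 - 1 = 63
By day 6: 2^7 - 1 = 127
By day 6: 127 surreal numbers.

127


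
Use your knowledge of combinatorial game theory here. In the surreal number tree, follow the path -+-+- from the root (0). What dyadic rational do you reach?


Sign expansion: -+-+-
Rule: track bounds (lo, hi), initially (-inf, +inf). On '+', the current value becomes lo and we move to the simplest number in (value, hi): value + 1 if hi = +inf, otherwise the midpoint (value + hi)/2. On '-', the current value becomes hi and we move to value - 1 if lo = -inf, otherwise the midpoint (lo + value)/2.
Start at 0.
Step 1: sign = -, move left. Bounds: (-inf, 0). Value = -1
Step 2: sign = +, move right. Bounds: (-1, 0). Value = -1/2
Step 3: sign = -, move left. Bounds: (-1, -1/2). Value = -3/4
Step 4: sign = +, move right. Bounds: (-3/4, -1/2). Value = -5/8
Step 5: sign = -, move left. Bounds: (-3/4, -5/8). Value = -11/16
The surreal number with sign expansion -+-+- is -11/16.

-11/16


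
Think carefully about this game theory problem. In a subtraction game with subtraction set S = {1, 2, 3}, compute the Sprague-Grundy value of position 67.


The subtraction set is S = {1, 2, 3}.
G(k) = mex{ G(k - s) : s in S, s <= k }. We compute iteratively: G(0) = 0.
G(1) = mex({0}) = 1
G(2) = mex({0, 1}) = 2
G(3) = mex({0, 1, 2}) = 3
G(4) = mex({1, 2, 3}) = 0
G(5) = mex({0, 2, 3}) = 1
G(6) = mex({0, 1, 3}) = 2
Observe that G(4)..G(6) = 0, 1, 2 repeats G(0)..G(2) = 0, 1, 2.
For k >= max(S) = 3, G(k) is determined by the previous 3 values G(k-3)..G(k-1); a window of 3 consecutive values has recurred shifted by 4, so by induction G(k + 4) = G(k) for all k >= 0: the sequence is periodic from the start with period 4.
One period: G(0..3) = 0, 1, 2, 3.
67 mod 4 = 3, so G(67) = G(3) = 3.

3


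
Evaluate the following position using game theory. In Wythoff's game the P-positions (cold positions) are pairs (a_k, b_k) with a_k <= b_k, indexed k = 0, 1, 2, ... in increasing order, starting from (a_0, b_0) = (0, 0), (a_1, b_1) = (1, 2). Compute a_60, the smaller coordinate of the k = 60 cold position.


By Wythoff's theorem, a_k = floor(k * phi) and b_k = floor(k * phi^2) = a_k + k, where phi = (1 + sqrt(5))/2 is the golden ratio.
phi = (1 + sqrt(5))/2 = 1.618034
k = 60
k * phi = 60 * 1.618034 = 97.082039
a_60 = floor(k * phi) = 97

97


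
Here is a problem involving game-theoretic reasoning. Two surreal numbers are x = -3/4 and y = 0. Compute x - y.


x = -3/4, y = 0
Converting to common denominator: 4
x = -3/4, y = 0/4
x - y = -3/4 - 0 = -3/4

-3/4


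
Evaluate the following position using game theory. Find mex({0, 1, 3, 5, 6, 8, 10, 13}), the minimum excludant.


Set = {0, 1, 3, 5, 6, 8, 10, 13}
0 is in the set.
1 is in the set.
2 is NOT in the set. This is the mex.
mex = 2

2


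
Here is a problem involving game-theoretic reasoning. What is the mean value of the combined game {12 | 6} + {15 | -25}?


G1 = {12 | 6}, G2 = {15 | -25}
Each is a switch {a | b} with numbers a > b; its mean value is (a + b)/2, and mean value is additive over game sums: m(G1 + G2) = m(G1) + m(G2).
Mean of G1 = (12 + (6))/2 = 18/2 = 9
Mean of G2 = (15 + (-25))/2 = -10/2 = -5
Mean of G1 + G2 = 9 + -5 = 4

4


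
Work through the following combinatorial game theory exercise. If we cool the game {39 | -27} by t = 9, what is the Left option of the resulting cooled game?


Original game: {39 | -27} (a switch {a | b} with a > b).
Cooling by t (for t below the temperature (a - b)/2 = 33) taxes each move by t: {a | b} cooled by t is {a - t | b + t}.
Cooling amount: t = 9
Cooled Left option: 39 - 9 = 30
Cooled Right option: -27 + 9 = -18
Cooled game: {30 | -18}
Left option = 30

30


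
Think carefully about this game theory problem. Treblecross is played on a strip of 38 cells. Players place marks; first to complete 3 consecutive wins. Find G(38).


Treblecross: place X on empty cells; 3-in-a-row wins.
Playing within two cells of an existing X lets the opponent win at once, so sensible play treats the cells i-2..i+2 around each X as dead. The player left with no safe cell loses, so this is a normal-play take-away game on strips of safe cells.
Placing X at cell i (0-indexed) of a strip of k safe cells leaves independent strips of sizes max(0, i-2) and max(0, k-i-3). Hence G(k) = mex{ G(max(0,i-2)) XOR G(max(0,k-i-3)) : 0 <= i < k }, with G(0) = 0.
G(1): splits (0,0):0^0=0 -> mex({0}) = 1
G(2): splits (0,0):0^0=0 -> mex({0}) = 1
G(3): splits (0,0):0^0=0 -> mex({0}) = 1
G(4): splits (0,1):0^1=1 (0,0):0^0=0 -> mex({0, 1}) = 2
G(5): splits (0,2):0^1=1 (0,1):0^1=1 (0,0):0^0=0 -> mex({0, 1}) = 2
G(6) = mex({1}) = 0
G(7) = mex({0, 1, 2}) = 3
G(8) = mex({0, 1, 2}) = 3
G(9) = mex({0, 2}) = 1
G(10) = mex({0, 2, 3}) = 1
G(11) = mex({0, 3}) = 1
G(12) = mex({1, 3}) = 0
G(13) = mex({0, 1, 2, 3}) = 4
G(14) = mex({0, 1, 2}) = 3
G(15) = mex({0, 1, 2}) = 3
G(16) = mex({0, 1, 2, 4}) = 3
G(17) = mex({0, 1, 3, 4}) = 2
G(18) = mex({0, 1, 3, 4}) = 2
G(19) = mex({0, 1, 3, 5}) = 2
G(20) = mex({0, 1, 2, 3, 5}) = 4
G(21) = mex({0, 1, 2, 3, 5}) = 4
G(22) = mex({1, 2, 6}) = 0
G(23) = mex({0, 1, 2, 3, 4, 6}) = 5
G(24) = mex({0, 1, 2, 3, 4}) = 5
G(25) = mex({0, 1, 3, 4, 7}) = 2
G(26) = mex({0, 1, 3, 4, 5, 7}) = 2
G(27) = mex({0, 1, 3, 5}) = 2
G(28) = mex({0, 1, 2, 5}) = 3
G(29) = mex({0, 1, 2, 4, 5, 6}) = 3
G(30) = mex({1, 2, 4, 6}) = 0
G(31) = mex({0, 1, 2, 3, 4, 6}) = 5
G(32) = mex({1, 2, 3, 4, 7}) = 0
G(33) = mex({0, 3, 7}) = 1
G(34) = mex({0, 2, 3, 5, 7}) = 1
G(35) = mex({0, 2, 3, 5, 6}) = 1
G(36) = mex({0, 1, 2, 5, 6}) = 3
G(37) = mex({0, 1, 2, 4, 5, 6}) = 3
G(38) = mex({0, 1, 2, 4}) = 3
Therefore G(38) = 3.

3
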